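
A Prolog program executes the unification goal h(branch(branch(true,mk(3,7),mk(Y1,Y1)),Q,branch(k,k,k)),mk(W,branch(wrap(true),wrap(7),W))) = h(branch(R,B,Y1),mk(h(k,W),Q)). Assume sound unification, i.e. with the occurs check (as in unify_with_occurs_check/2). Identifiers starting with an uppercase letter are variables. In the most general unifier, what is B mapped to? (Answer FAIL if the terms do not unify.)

Decompose h/2: branch(branch(true,mk(3,7),mk(Y1,Y1)),Q,branch(k,k,k)) = branch(R,B,Y1),  mk(W,branch(wrap(true),wrap(7),W)) = mk(h(k,W),Q).
Decompose branch/3: branch(true,mk(3,7),mk(Y1,Y1)) = R,  Q = B,  branch(k,k,k) = Y1.
Bind R := branch(true,mk(3,7),mk(Y1,Y1)); no other remaining equation mentions R.
Bind Q := B; substituting into the one remaining equation that mentions Q gives: mk(W,branch(wrap(true),wrap(7),W)) = mk(h(k,W),B).
Bind Y1 := branch(k,k,k); no other remaining equation mentions Y1. Substituting into the earlier binding gives R := branch(true,mk(3,7),mk(branch(k,k,k),branch(k,k,k))).
Decompose mk/2: W = h(k,W),  branch(wrap(true),wrap(7),W) = B.
Occurs check fails: W occurs in h(k,W); the equation W = h(k,W) has no finite solution.

FAIL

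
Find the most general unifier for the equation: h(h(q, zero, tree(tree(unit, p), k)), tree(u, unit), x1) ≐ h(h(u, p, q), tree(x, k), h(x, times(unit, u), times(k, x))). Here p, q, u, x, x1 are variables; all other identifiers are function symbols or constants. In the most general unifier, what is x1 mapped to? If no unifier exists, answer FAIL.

Decompose h/3: h(q, zero, tree(tree(unit, p), k)) ≐ h(u, p, q),  tree(u, unit) ≐ tree(x, k),  x1 ≐ h(x, times(unit, u), times(k, x)).
Decompose h/3: q ≐ u,  zero ≐ p,  tree(tree(unit, p), k) ≐ q.
Bind q := u; substituting into the one remaining equation that mentions q gives: tree(tree(unit, p), k) ≐ u.
Bind p := zero; substituting into the one remaining equation that mentions p gives: tree(tree(unit, zero), k) ≐ u.
Bind u := tree(tree(unit, zero), k); substituting into the remaining equations gives: tree(tree(tree(unit, zero), k), unit) ≐ tree(x, k),  x1 ≐ h(x, times(unit, tree(tree(unit, zero), k)), times(k, x)). Substituting into the earlier binding gives q := tree(tree(unit, zero), k).
Decompose tree/2: tree(tree(unit, zero), k) ≐ x,  unit ≐ k.
Bind x := tree(tree(unit, zero), k); substituting into the one remaining equation that mentions x gives: x1 ≐ h(tree(tree(unit, zero), k), times(unit, tree(tree(unit, zero), k)), times(k, tree(tree(unit, zero), k))).
Clash: constants unit and k differ; no unifier exists.

FAIL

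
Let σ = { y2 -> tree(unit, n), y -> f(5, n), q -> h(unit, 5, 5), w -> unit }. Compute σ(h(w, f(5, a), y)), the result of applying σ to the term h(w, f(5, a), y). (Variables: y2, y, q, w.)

h(unit, f(5, a), f(5, n))

Replace each occurrence of y with f(5, n).
Replace each occurrence of w with unit.
Result: h(unit, f(5, a), f(5, n)).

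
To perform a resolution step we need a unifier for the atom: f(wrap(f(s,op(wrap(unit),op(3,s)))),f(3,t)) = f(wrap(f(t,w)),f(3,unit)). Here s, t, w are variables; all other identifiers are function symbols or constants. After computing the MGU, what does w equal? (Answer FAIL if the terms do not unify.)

op(wrap(unit),op(3,unit))

Decompose f/2: wrap(f(s,op(wrap(unit),op(3,s)))) = wrap(f(t,w)),  f(3,t) = f(3,unit).
Decompose wrap/1: f(s,op(wrap(unit),op(3,s))) = f(t,w).
Decompose f/2: s = t,  op(wrap(unit),op(3,s)) = w.
Bind s := t; substituting into the one remaining equation that mentions s gives: op(wrap(unit),op(3,t)) = w.
Bind w := op(wrap(unit),op(3,t)); no other remaining equation mentions w.
Decompose f/2: 3 = 3,  t = unit.
Delete trivial equation 3 = 3.
Bind t := unit. Substituting into the earlier bindings gives s := unit, w := op(wrap(unit),op(3,unit)).
MGU = { s := unit, w := op(wrap(unit),op(3,unit)), t := unit }, so w := op(wrap(unit),op(3,unit)).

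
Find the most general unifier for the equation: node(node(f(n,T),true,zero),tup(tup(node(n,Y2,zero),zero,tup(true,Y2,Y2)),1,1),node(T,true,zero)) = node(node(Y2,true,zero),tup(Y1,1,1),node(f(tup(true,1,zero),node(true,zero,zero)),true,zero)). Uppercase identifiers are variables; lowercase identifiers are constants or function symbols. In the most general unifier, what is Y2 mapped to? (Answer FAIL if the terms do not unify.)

f(n,f(tup(true,1,zero),node(true,zero,zero)))

Decompose node/3: node(f(n,T),true,zero) = node(Y2,true,zero),  tup(tup(node(n,Y2,zero),zero,tup(true,Y2,Y2)),1,1) = tup(Y1,1,1),  node(T,true,zero) = node(f(tup(true,1,zero),node(true,zero,zero)),true,zero).
Decompose node/3: f(n,T) = Y2,  true = true,  zero = zero.
Bind Y2 := f(n,T); substituting into the one remaining equation that mentions Y2 gives: tup(tup(node(n,f(n,T),zero),zero,tup(true,f(n,T),f(n,T))),1,1) = tup(Y1,1,1).
Delete trivial equation true = true.
Delete trivial equation zero = zero.
Decompose tup/3: tup(node(n,f(n,T),zero),zero,tup(true,f(n,T),f(n,T))) = Y1,  1 = 1,  1 = 1.
Bind Y1 := tup(node(n,f(n,T),zero),zero,tup(true,f(n,T),f(n,T))); no other remaining equation mentions Y1.
Delete trivial equation 1 = 1.
Delete trivial equation 1 = 1.
Decompose node/3: T = f(tup(true,1,zero),node(true,zero,zero)),  true = true,  zero = zero.
Bind T := f(tup(true,1,zero),node(true,zero,zero)); no other remaining equation mentions T. Substituting into the earlier bindings gives Y2 := f(n,f(tup(true,1,zero),node(true,zero,zero))), Y1 := tup(node(n,f(n,f(tup(true,1,zero),node(true,zero,zero))),zero),zero,tup(true,f(n,f(tup(true,1,zero),node(true,zero,zero))),f(n,f(tup(true,1,zero),node(true,zero,zero))))).
Delete trivial equation true = true.
Delete trivial equation zero = zero.
MGU = { Y2 := f(n,f(tup(true,1,zero),node(true,zero,zero))), Y1 := tup(node(n,f(n,f(tup(true,1,zero),node(true,zero,zero))),zero),zero,tup(true,f(n,f(tup(true,1,zero),node(true,zero,zero))),f(n,f(tup(true,1,zero),node(true,zero,zero))))), T := f(tup(true,1,zero),node(true,zero,zero)) }, so Y2 := f(n,f(tup(true,1,zero),node(true,zero,zero))).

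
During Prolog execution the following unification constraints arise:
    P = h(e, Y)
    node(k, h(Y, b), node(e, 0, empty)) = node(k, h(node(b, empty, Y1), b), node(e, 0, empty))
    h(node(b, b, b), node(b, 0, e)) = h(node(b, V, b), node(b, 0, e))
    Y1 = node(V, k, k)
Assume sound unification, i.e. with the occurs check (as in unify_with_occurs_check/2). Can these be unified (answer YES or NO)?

YES

Bind P := h(e, Y); no other remaining equation mentions P.
Decompose node/3: k = k,  h(Y, b) = h(node(b, empty, Y1), b),  node(e, 0, empty) = node(e, 0, empty).
Delete trivial equation k = k.
Decompose h/2: Y = node(b, empty, Y1),  b = b.
Bind Y := node(b, empty, Y1); no other remaining equation mentions Y. Substituting into the earlier binding gives P := h(e, node(b, empty, Y1)).
Delete trivial equation b = b.
Delete trivial equation node(e, 0, empty) = node(e, 0, empty).
Decompose h/2: node(b, b, b) = node(b, V, b),  node(b, 0, e) = node(b, 0, e).
Decompose node/3: b = b,  b = V,  b = b.
Delete trivial equation b = b.
Bind V := b; substituting into the one remaining equation that mentions V gives: Y1 = node(b, k, k).
Delete trivial equation b = b.
Delete trivial equation node(b, 0, e) = node(b, 0, e).
Bind Y1 := node(b, k, k). Substituting into the earlier bindings gives P := h(e, node(b, empty, node(b, k, k))), Y := node(b, empty, node(b, k, k)).
No equations remain and no clash or occurs-check failure arose, so a unifier exists.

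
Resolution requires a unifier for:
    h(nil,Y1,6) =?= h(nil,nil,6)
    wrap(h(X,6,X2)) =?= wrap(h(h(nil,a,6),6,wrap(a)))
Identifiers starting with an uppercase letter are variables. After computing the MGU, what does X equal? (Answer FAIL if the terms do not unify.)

Decompose h/3: nil =?= nil,  Y1 =?= nil,  6 =?= 6.
Delete trivial equation nil =?= nil.
Bind Y1 := nil; no other remaining equation mentions Y1.
Delete trivial equation 6 =?= 6.
Decompose wrap/1: h(X,6,X2) =?= h(h(nil,a,6),6,wrap(a)).
Decompose h/3: X =?= h(nil,a,6),  6 =?= 6,  X2 =?= wrap(a).
Bind X := h(nil,a,6); no other remaining equation mentions X.
Delete trivial equation 6 =?= 6.
Bind X2 := wrap(a).
MGU = { Y1 ↦ nil, X ↦ h(nil,a,6), X2 ↦ wrap(a) }, so X ↦ h(nil,a,6).

h(nil,a,6)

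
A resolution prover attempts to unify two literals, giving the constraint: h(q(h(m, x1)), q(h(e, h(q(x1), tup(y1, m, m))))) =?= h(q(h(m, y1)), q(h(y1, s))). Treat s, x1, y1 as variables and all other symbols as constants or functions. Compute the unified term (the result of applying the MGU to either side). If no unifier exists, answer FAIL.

Decompose h/2: q(h(m, x1)) =?= q(h(m, y1)),  q(h(e, h(q(x1), tup(y1, m, m)))) =?= q(h(y1, s)).
Decompose q/1: h(m, x1) =?= h(m, y1).
Decompose h/2: m =?= m,  x1 =?= y1.
Delete trivial equation m =?= m.
Bind x1 := y1; substituting into the remaining equation gives: q(h(e, h(q(y1), tup(y1, m, m)))) =?= q(h(y1, s)).
Decompose q/1: h(e, h(q(y1), tup(y1, m, m))) =?= h(y1, s).
Decompose h/2: e =?= y1,  h(q(y1), tup(y1, m, m)) =?= s.
Bind y1 := e; substituting into the remaining equation gives: h(q(e), tup(e, m, m)) =?= s. Substituting into the earlier binding gives x1 := e.
Bind s := h(q(e), tup(e, m, m)).
Applying the MGU to either side gives h(q(h(m, e)), q(h(e, h(q(e), tup(e, m, m))))).

h(q(h(m, e)), q(h(e, h(q(e), tup(e, m, m)))))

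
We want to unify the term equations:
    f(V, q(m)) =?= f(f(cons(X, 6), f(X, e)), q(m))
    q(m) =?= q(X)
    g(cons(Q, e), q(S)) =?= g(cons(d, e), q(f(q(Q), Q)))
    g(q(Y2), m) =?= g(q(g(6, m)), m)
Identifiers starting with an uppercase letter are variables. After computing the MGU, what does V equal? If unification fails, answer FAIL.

f(cons(m, 6), f(m, e))

Decompose f/2: V =?= f(cons(X, 6), f(X, e)),  q(m) =?= q(m).
Bind V := f(cons(X, 6), f(X, e)); no other remaining equation mentions V.
Delete trivial equation q(m) =?= q(m).
Decompose q/1: m =?= X.
Bind X := m; no other remaining equation mentions X. Substituting into the earlier binding gives V := f(cons(m, 6), f(m, e)).
Decompose g/2: cons(Q, e) =?= cons(d, e),  q(S) =?= q(f(q(Q), Q)).
Decompose cons/2: Q =?= d,  e =?= e.
Bind Q := d; substituting into the one remaining equation that mentions Q gives: q(S) =?= q(f(q(d), d)).
Delete trivial equation e =?= e.
Decompose q/1: S =?= f(q(d), d).
Bind S := f(q(d), d); no other remaining equation mentions S.
Decompose g/2: q(Y2) =?= q(g(6, m)),  m =?= m.
Decompose q/1: Y2 =?= g(6, m).
Bind Y2 := g(6, m); no other remaining equation mentions Y2.
Delete trivial equation m =?= m.
MGU = { V := f(cons(m, 6), f(m, e)), X := m, Q := d, S := f(q(d), d), Y2 := g(6, m) }, so V := f(cons(m, 6), f(m, e)).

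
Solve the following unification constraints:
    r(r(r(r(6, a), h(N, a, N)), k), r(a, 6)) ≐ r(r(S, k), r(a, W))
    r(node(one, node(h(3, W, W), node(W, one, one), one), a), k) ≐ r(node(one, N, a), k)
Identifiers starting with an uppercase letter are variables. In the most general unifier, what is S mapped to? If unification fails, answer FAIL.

Decompose r/2: r(r(r(6, a), h(N, a, N)), k) ≐ r(S, k),  r(a, 6) ≐ r(a, W).
Decompose r/2: r(r(6, a), h(N, a, N)) ≐ S,  k ≐ k.
Bind S := r(r(6, a), h(N, a, N)); no other remaining equation mentions S.
Delete trivial equation k ≐ k.
Decompose r/2: a ≐ a,  6 ≐ W.
Delete trivial equation a ≐ a.
Bind W := 6; substituting into the remaining equation gives: r(node(one, node(h(3, 6, 6), node(6, one, one), one), a), k) ≐ r(node(one, N, a), k).
Decompose r/2: node(one, node(h(3, 6, 6), node(6, one, one), one), a) ≐ node(one, N, a),  k ≐ k.
Decompose node/3: one ≐ one,  node(h(3, 6, 6), node(6, one, one), one) ≐ N,  a ≐ a.
Delete trivial equation one ≐ one.
Bind N := node(h(3, 6, 6), node(6, one, one), one); no other remaining equation mentions N. Substituting into the earlier binding gives S := r(r(6, a), h(node(h(3, 6, 6), node(6, one, one), one), a, node(h(3, 6, 6), node(6, one, one), one))).
Delete trivial equation a ≐ a.
Delete trivial equation k ≐ k.
MGU = { S ↦ r(r(6, a), h(node(h(3, 6, 6), node(6, one, one), one), a, node(h(3, 6, 6), node(6, one, one), one))), W ↦ 6, N ↦ node(h(3, 6, 6), node(6, one, one), one) }, so S ↦ r(r(6, a), h(node(h(3, 6, 6), node(6, one, one), one), a, node(h(3, 6, 6), node(6, one, one), one))).

r(r(6, a), h(node(h(3, 6, 6), node(6, one, one), one), a, node(h(3, 6, 6), node(6, one, one), one)))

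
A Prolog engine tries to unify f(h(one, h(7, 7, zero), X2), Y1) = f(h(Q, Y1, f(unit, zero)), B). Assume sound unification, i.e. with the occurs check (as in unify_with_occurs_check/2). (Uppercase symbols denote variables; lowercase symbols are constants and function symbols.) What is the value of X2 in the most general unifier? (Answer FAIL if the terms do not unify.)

f(unit, zero)

Decompose f/2: h(one, h(7, 7, zero), X2) = h(Q, Y1, f(unit, zero)),  Y1 = B.
Decompose h/3: one = Q,  h(7, 7, zero) = Y1,  X2 = f(unit, zero).
Bind Q := one; no other remaining equation mentions Q.
Bind Y1 := h(7, 7, zero); substituting into the one remaining equation that mentions Y1 gives: h(7, 7, zero) = B.
Bind X2 := f(unit, zero); no other remaining equation mentions X2.
Bind B := h(7, 7, zero).
MGU = { Q ↦ one, Y1 ↦ h(7, 7, zero), X2 ↦ f(unit, zero), B ↦ h(7, 7, zero) }, so X2 ↦ f(unit, zero).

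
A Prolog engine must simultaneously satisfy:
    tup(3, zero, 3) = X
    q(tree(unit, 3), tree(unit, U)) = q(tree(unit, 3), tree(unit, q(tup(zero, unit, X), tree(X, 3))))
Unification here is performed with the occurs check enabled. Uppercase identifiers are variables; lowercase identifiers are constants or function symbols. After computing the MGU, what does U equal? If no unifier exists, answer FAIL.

q(tup(zero, unit, tup(3, zero, 3)), tree(tup(3, zero, 3), 3))

Bind X := tup(3, zero, 3); substituting into the remaining equation gives: q(tree(unit, 3), tree(unit, U)) = q(tree(unit, 3), tree(unit, q(tup(zero, unit, tup(3, zero, 3)), tree(tup(3, zero, 3), 3)))).
Decompose q/2: tree(unit, 3) = tree(unit, 3),  tree(unit, U) = tree(unit, q(tup(zero, unit, tup(3, zero, 3)), tree(tup(3, zero, 3), 3))).
Delete trivial equation tree(unit, 3) = tree(unit, 3).
Decompose tree/2: unit = unit,  U = q(tup(zero, unit, tup(3, zero, 3)), tree(tup(3, zero, 3), 3)).
Delete trivial equation unit = unit.
Bind U := q(tup(zero, unit, tup(3, zero, 3)), tree(tup(3, zero, 3), 3)).
MGU = { X = tup(3, zero, 3), U = q(tup(zero, unit, tup(3, zero, 3)), tree(tup(3, zero, 3), 3)) }, so U = q(tup(zero, unit, tup(3, zero, 3)), tree(tup(3, zero, 3), 3)).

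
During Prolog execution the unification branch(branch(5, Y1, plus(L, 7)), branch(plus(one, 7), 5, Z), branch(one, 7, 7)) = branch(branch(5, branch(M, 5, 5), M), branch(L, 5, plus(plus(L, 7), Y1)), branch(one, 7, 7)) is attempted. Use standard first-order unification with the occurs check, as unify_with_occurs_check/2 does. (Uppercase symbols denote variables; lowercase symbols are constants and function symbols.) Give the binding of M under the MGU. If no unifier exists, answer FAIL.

Decompose branch/3: branch(5, Y1, plus(L, 7)) = branch(5, branch(M, 5, 5), M),  branch(plus(one, 7), 5, Z) = branch(L, 5, plus(plus(L, 7), Y1)),  branch(one, 7, 7) = branch(one, 7, 7).
Decompose branch/3: 5 = 5,  Y1 = branch(M, 5, 5),  plus(L, 7) = M.
Delete trivial equation 5 = 5.
Bind Y1 := branch(M, 5, 5); substituting into the one remaining equation that mentions Y1 gives: branch(plus(one, 7), 5, Z) = branch(L, 5, plus(plus(L, 7), branch(M, 5, 5))).
Bind M := plus(L, 7); substituting into the one remaining equation that mentions M gives: branch(plus(one, 7), 5, Z) = branch(L, 5, plus(plus(L, 7), branch(plus(L, 7), 5, 5))). Substituting into the earlier binding gives Y1 := branch(plus(L, 7), 5, 5).
Decompose branch/3: plus(one, 7) = L,  5 = 5,  Z = plus(plus(L, 7), branch(plus(L, 7), 5, 5)).
Bind L := plus(one, 7); substituting into the one remaining equation that mentions L gives: Z = plus(plus(plus(one, 7), 7), branch(plus(plus(one, 7), 7), 5, 5)). Substituting into the earlier bindings gives Y1 := branch(plus(plus(one, 7), 7), 5, 5), M := plus(plus(one, 7), 7).
Delete trivial equation 5 = 5.
Bind Z := plus(plus(plus(one, 7), 7), branch(plus(plus(one, 7), 7), 5, 5)); no other remaining equation mentions Z.
Delete trivial equation branch(one, 7, 7) = branch(one, 7, 7).
MGU = { Y1 ↦ branch(plus(plus(one, 7), 7), 5, 5), M ↦ plus(plus(one, 7), 7), L ↦ plus(one, 7), Z ↦ plus(plus(plus(one, 7), 7), branch(plus(plus(one, 7), 7), 5, 5)) }, so M ↦ plus(plus(one, 7), 7).

plus(plus(one, 7), 7)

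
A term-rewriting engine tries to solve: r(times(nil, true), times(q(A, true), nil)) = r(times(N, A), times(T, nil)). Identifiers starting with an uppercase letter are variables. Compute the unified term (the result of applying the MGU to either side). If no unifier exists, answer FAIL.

Decompose r/2: times(nil, true) = times(N, A),  times(q(A, true), nil) = times(T, nil).
Decompose times/2: nil = N,  true = A.
Bind N := nil; no other remaining equation mentions N.
Bind A := true; substituting into the remaining equation gives: times(q(true, true), nil) = times(T, nil).
Decompose times/2: q(true, true) = T,  nil = nil.
Bind T := q(true, true); no other remaining equation mentions T.
Delete trivial equation nil = nil.
Applying the MGU to either side gives r(times(nil, true), times(q(true, true), nil)).

r(times(nil, true), times(q(true, true), nil))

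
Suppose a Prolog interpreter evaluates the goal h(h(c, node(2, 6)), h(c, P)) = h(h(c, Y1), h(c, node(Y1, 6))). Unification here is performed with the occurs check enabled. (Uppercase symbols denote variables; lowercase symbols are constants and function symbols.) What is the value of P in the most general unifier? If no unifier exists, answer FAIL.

Decompose h/2: h(c, node(2, 6)) = h(c, Y1),  h(c, P) = h(c, node(Y1, 6)).
Decompose h/2: c = c,  node(2, 6) = Y1.
Delete trivial equation c = c.
Bind Y1 := node(2, 6); substituting into the remaining equation gives: h(c, P) = h(c, node(node(2, 6), 6)).
Decompose h/2: c = c,  P = node(node(2, 6), 6).
Delete trivial equation c = c.
Bind P := node(node(2, 6), 6).
MGU = { Y1 -> node(2, 6), P -> node(node(2, 6), 6) }, so P -> node(node(2, 6), 6).

node(node(2, 6), 6)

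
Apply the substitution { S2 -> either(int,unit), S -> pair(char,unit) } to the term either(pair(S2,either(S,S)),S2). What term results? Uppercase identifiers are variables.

Replace each occurrence of S2 with either(int,unit).
Replace each occurrence of S with pair(char,unit).
Result: either(pair(either(int,unit),either(pair(char,unit),pair(char,unit))),either(int,unit)).

either(pair(either(int,unit),either(pair(char,unit),pair(char,unit))),either(int,unit))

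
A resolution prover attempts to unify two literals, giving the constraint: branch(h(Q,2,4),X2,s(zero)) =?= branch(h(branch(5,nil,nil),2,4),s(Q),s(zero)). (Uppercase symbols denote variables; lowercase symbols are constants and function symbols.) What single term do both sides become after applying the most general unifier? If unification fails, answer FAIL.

branch(h(branch(5,nil,nil),2,4),s(branch(5,nil,nil)),s(zero))

Decompose branch/3: h(Q,2,4) =?= h(branch(5,nil,nil),2,4),  X2 =?= s(Q),  s(zero) =?= s(zero).
Decompose h/3: Q =?= branch(5,nil,nil),  2 =?= 2,  4 =?= 4.
Bind Q := branch(5,nil,nil); substituting into the one remaining equation that mentions Q gives: X2 =?= s(branch(5,nil,nil)).
Delete trivial equation 2 =?= 2.
Delete trivial equation 4 =?= 4.
Bind X2 := s(branch(5,nil,nil)); no other remaining equation mentions X2.
Delete trivial equation s(zero) =?= s(zero).
Applying the MGU to either side gives branch(h(branch(5,nil,nil),2,4),s(branch(5,nil,nil)),s(zero)).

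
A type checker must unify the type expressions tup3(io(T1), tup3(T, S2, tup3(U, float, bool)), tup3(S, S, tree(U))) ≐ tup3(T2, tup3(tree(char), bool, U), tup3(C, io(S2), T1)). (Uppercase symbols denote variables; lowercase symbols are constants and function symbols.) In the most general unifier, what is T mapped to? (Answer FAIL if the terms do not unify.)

FAIL

Decompose tup3/3: io(T1) ≐ T2,  tup3(T, S2, tup3(U, float, bool)) ≐ tup3(tree(char), bool, U),  tup3(S, S, tree(U)) ≐ tup3(C, io(S2), T1).
Bind T2 := io(T1); no other remaining equation mentions T2.
Decompose tup3/3: T ≐ tree(char),  S2 ≐ bool,  tup3(U, float, bool) ≐ U.
Bind T := tree(char); no other remaining equation mentions T.
Bind S2 := bool; substituting into the one remaining equation that mentions S2 gives: tup3(S, S, tree(U)) ≐ tup3(C, io(bool), T1).
Occurs check fails: U occurs in tup3(U, float, bool); the equation U ≐ tup3(U, float, bool) has no finite solution.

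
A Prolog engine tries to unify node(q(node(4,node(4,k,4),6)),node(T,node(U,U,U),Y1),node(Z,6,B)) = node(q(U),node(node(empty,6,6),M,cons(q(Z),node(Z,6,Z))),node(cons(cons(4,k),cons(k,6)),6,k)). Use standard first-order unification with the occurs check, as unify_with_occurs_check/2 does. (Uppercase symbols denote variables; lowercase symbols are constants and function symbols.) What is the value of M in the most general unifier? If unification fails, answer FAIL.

Decompose node/3: q(node(4,node(4,k,4),6)) = q(U),  node(T,node(U,U,U),Y1) = node(node(empty,6,6),M,cons(q(Z),node(Z,6,Z))),  node(Z,6,B) = node(cons(cons(4,k),cons(k,6)),6,k).
Decompose q/1: node(4,node(4,k,4),6) = U.
Bind U := node(4,node(4,k,4),6); substituting into the one remaining equation that mentions U gives: node(T,node(node(4,node(4,k,4),6),node(4,node(4,k,4),6),node(4,node(4,k,4),6)),Y1) = node(node(empty,6,6),M,cons(q(Z),node(Z,6,Z))).
Decompose node/3: T = node(empty,6,6),  node(node(4,node(4,k,4),6),node(4,node(4,k,4),6),node(4,node(4,k,4),6)) = M,  Y1 = cons(q(Z),node(Z,6,Z)).
Bind T := node(empty,6,6); no other remaining equation mentions T.
Bind M := node(node(4,node(4,k,4),6),node(4,node(4,k,4),6),node(4,node(4,k,4),6)); no other remaining equation mentions M.
Bind Y1 := cons(q(Z),node(Z,6,Z)); no other remaining equation mentions Y1.
Decompose node/3: Z = cons(cons(4,k),cons(k,6)),  6 = 6,  B = k.
Bind Z := cons(cons(4,k),cons(k,6)); no other remaining equation mentions Z. Substituting into the earlier binding gives Y1 := cons(q(cons(cons(4,k),cons(k,6))),node(cons(cons(4,k),cons(k,6)),6,cons(cons(4,k),cons(k,6)))).
Delete trivial equation 6 = 6.
Bind B := k.
MGU = { U -> node(4,node(4,k,4),6), T -> node(empty,6,6), M -> node(node(4,node(4,k,4),6),node(4,node(4,k,4),6),node(4,node(4,k,4),6)), Y1 -> cons(q(cons(cons(4,k),cons(k,6))),node(cons(cons(4,k),cons(k,6)),6,cons(cons(4,k),cons(k,6)))), Z -> cons(cons(4,k),cons(k,6)), B -> k }, so M -> node(node(4,node(4,k,4),6),node(4,node(4,k,4),6),node(4,node(4,k,4),6)).

node(node(4,node(4,k,4),6),node(4,node(4,k,4),6),node(4,node(4,k,4),6))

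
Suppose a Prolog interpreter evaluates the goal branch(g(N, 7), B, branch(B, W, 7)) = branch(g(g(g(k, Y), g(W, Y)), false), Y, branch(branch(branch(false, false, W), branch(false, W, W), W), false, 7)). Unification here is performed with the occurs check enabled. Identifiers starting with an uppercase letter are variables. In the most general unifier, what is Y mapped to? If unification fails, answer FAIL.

FAIL

Decompose branch/3: g(N, 7) = g(g(g(k, Y), g(W, Y)), false),  B = Y,  branch(B, W, 7) = branch(branch(branch(false, false, W), branch(false, W, W), W), false, 7).
Decompose g/2: N = g(g(k, Y), g(W, Y)),  7 = false.
Bind N := g(g(k, Y), g(W, Y)); no other remaining equation mentions N.
Clash: constants 7 and false differ; no unifier exists.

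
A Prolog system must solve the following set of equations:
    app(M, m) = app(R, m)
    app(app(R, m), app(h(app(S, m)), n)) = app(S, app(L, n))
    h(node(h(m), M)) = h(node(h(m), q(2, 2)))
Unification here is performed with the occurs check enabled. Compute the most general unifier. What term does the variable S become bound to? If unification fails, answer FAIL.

app(q(2, 2), m)

Decompose app/2: M = R,  m = m.
Bind M := R; substituting into the one remaining equation that mentions M gives: h(node(h(m), R)) = h(node(h(m), q(2, 2))).
Delete trivial equation m = m.
Decompose app/2: app(R, m) = S,  app(h(app(S, m)), n) = app(L, n).
Bind S := app(R, m); substituting into the one remaining equation that mentions S gives: app(h(app(app(R, m), m)), n) = app(L, n).
Decompose app/2: h(app(app(R, m), m)) = L,  n = n.
Bind L := h(app(app(R, m), m)); no other remaining equation mentions L.
Delete trivial equation n = n.
Decompose h/1: node(h(m), R) = node(h(m), q(2, 2)).
Decompose node/2: h(m) = h(m),  R = q(2, 2).
Delete trivial equation h(m) = h(m).
Bind R := q(2, 2). Substituting into the earlier bindings gives M := q(2, 2), S := app(q(2, 2), m), L := h(app(app(q(2, 2), m), m)).
MGU = { M ↦ q(2, 2), S ↦ app(q(2, 2), m), L ↦ h(app(app(q(2, 2), m), m)), R ↦ q(2, 2) }, so S ↦ app(q(2, 2), m).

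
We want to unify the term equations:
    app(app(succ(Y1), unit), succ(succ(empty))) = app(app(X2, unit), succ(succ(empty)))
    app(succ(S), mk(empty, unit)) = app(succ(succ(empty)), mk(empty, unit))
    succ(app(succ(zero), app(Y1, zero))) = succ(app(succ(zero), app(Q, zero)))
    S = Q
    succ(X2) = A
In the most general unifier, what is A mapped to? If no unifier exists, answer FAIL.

succ(succ(succ(empty)))

Decompose app/2: app(succ(Y1), unit) = app(X2, unit),  succ(succ(empty)) = succ(succ(empty)).
Decompose app/2: succ(Y1) = X2,  unit = unit.
Bind X2 := succ(Y1); substituting into the one remaining equation that mentions X2 gives: succ(succ(Y1)) = A.
Delete trivial equation unit = unit.
Delete trivial equation succ(succ(empty)) = succ(succ(empty)).
Decompose app/2: succ(S) = succ(succ(empty)),  mk(empty, unit) = mk(empty, unit).
Decompose succ/1: S = succ(empty).
Bind S := succ(empty); substituting into the one remaining equation that mentions S gives: succ(empty) = Q.
Delete trivial equation mk(empty, unit) = mk(empty, unit).
Decompose succ/1: app(succ(zero), app(Y1, zero)) = app(succ(zero), app(Q, zero)).
Decompose app/2: succ(zero) = succ(zero),  app(Y1, zero) = app(Q, zero).
Delete trivial equation succ(zero) = succ(zero).
Decompose app/2: Y1 = Q,  zero = zero.
Bind Y1 := Q; substituting into the one remaining equation that mentions Y1 gives: succ(succ(Q)) = A. Substituting into the earlier binding gives X2 := succ(Q).
Delete trivial equation zero = zero.
Bind Q := succ(empty); substituting into the remaining equation gives: succ(succ(succ(empty))) = A. Substituting into the earlier bindings gives X2 := succ(succ(empty)), Y1 := succ(empty).
Bind A := succ(succ(succ(empty))).
MGU = { X2 ↦ succ(succ(empty)), S ↦ succ(empty), Y1 ↦ succ(empty), Q ↦ succ(empty), A ↦ succ(succ(succ(empty))) }, so A ↦ succ(succ(succ(empty))).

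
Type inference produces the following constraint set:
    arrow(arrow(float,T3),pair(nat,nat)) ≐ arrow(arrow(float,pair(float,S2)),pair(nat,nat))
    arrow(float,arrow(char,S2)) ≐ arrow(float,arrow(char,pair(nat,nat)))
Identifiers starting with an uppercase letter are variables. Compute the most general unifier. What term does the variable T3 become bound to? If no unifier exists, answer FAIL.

Decompose arrow/2: arrow(float,T3) ≐ arrow(float,pair(float,S2)),  pair(nat,nat) ≐ pair(nat,nat).
Decompose arrow/2: float ≐ float,  T3 ≐ pair(float,S2).
Delete trivial equation float ≐ float.
Bind T3 := pair(float,S2); no other remaining equation mentions T3.
Delete trivial equation pair(nat,nat) ≐ pair(nat,nat).
Decompose arrow/2: float ≐ float,  arrow(char,S2) ≐ arrow(char,pair(nat,nat)).
Delete trivial equation float ≐ float.
Decompose arrow/2: char ≐ char,  S2 ≐ pair(nat,nat).
Delete trivial equation char ≐ char.
Bind S2 := pair(nat,nat). Substituting into the earlier binding gives T3 := pair(float,pair(nat,nat)).
MGU = { T3 ↦ pair(float,pair(nat,nat)), S2 ↦ pair(nat,nat) }, so T3 ↦ pair(float,pair(nat,nat)).

pair(float,pair(nat,nat))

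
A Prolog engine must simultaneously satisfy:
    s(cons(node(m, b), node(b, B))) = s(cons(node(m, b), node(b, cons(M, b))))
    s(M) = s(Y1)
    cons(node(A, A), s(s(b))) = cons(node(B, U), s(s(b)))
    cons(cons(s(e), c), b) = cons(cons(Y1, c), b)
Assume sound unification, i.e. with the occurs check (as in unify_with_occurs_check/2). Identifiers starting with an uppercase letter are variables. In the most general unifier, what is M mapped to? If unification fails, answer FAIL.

Decompose s/1: cons(node(m, b), node(b, B)) = cons(node(m, b), node(b, cons(M, b))).
Decompose cons/2: node(m, b) = node(m, b),  node(b, B) = node(b, cons(M, b)).
Delete trivial equation node(m, b) = node(m, b).
Decompose node/2: b = b,  B = cons(M, b).
Delete trivial equation b = b.
Bind B := cons(M, b); substituting into the one remaining equation that mentions B gives: cons(node(A, A), s(s(b))) = cons(node(cons(M, b), U), s(s(b))).
Decompose s/1: M = Y1.
Bind M := Y1; substituting into the one remaining equation that mentions M gives: cons(node(A, A), s(s(b))) = cons(node(cons(Y1, b), U), s(s(b))). Substituting into the earlier binding gives B := cons(Y1, b).
Decompose cons/2: node(A, A) = node(cons(Y1, b), U),  s(s(b)) = s(s(b)).
Decompose node/2: A = cons(Y1, b),  A = U.
Bind A := cons(Y1, b); substituting into the one remaining equation that mentions A gives: cons(Y1, b) = U.
Bind U := cons(Y1, b); no other remaining equation mentions U.
Delete trivial equation s(s(b)) = s(s(b)).
Decompose cons/2: cons(s(e), c) = cons(Y1, c),  b = b.
Decompose cons/2: s(e) = Y1,  c = c.
Bind Y1 := s(e); no other remaining equation mentions Y1. Substituting into the earlier bindings gives B := cons(s(e), b), M := s(e), A := cons(s(e), b), U := cons(s(e), b).
Delete trivial equation c = c.
Delete trivial equation b = b.
MGU = { B = cons(s(e), b), M = s(e), A = cons(s(e), b), U = cons(s(e), b), Y1 = s(e) }, so M = s(e).

s(e)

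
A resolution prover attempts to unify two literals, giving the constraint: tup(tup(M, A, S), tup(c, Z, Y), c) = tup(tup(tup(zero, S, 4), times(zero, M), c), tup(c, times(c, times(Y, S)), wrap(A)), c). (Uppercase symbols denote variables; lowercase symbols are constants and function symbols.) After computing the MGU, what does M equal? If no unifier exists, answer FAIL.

Decompose tup/3: tup(M, A, S) = tup(tup(zero, S, 4), times(zero, M), c),  tup(c, Z, Y) = tup(c, times(c, times(Y, S)), wrap(A)),  c = c.
Decompose tup/3: M = tup(zero, S, 4),  A = times(zero, M),  S = c.
Bind M := tup(zero, S, 4); substituting into the one remaining equation that mentions M gives: A = times(zero, tup(zero, S, 4)).
Bind A := times(zero, tup(zero, S, 4)); substituting into the one remaining equation that mentions A gives: tup(c, Z, Y) = tup(c, times(c, times(Y, S)), wrap(times(zero, tup(zero, S, 4)))).
Bind S := c; substituting into the one remaining equation that mentions S gives: tup(c, Z, Y) = tup(c, times(c, times(Y, c)), wrap(times(zero, tup(zero, c, 4)))). Substituting into the earlier bindings gives M := tup(zero, c, 4), A := times(zero, tup(zero, c, 4)).
Decompose tup/3: c = c,  Z = times(c, times(Y, c)),  Y = wrap(times(zero, tup(zero, c, 4))).
Delete trivial equation c = c.
Bind Z := times(c, times(Y, c)); no other remaining equation mentions Z.
Bind Y := wrap(times(zero, tup(zero, c, 4))); no other remaining equation mentions Y. Substituting into the earlier binding gives Z := times(c, times(wrap(times(zero, tup(zero, c, 4))), c)).
Delete trivial equation c = c.
MGU = { M := tup(zero, c, 4), A := times(zero, tup(zero, c, 4)), S := c, Z := times(c, times(wrap(times(zero, tup(zero, c, 4))), c)), Y := wrap(times(zero, tup(zero, c, 4))) }, so M := tup(zero, c, 4).

tup(zero, c, 4)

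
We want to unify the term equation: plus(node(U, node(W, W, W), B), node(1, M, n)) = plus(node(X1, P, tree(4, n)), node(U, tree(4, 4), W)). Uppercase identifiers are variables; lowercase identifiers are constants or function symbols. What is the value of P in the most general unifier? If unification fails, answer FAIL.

Decompose plus/2: node(U, node(W, W, W), B) = node(X1, P, tree(4, n)),  node(1, M, n) = node(U, tree(4, 4), W).
Decompose node/3: U = X1,  node(W, W, W) = P,  B = tree(4, n).
Bind U := X1; substituting into the one remaining equation that mentions U gives: node(1, M, n) = node(X1, tree(4, 4), W).
Bind P := node(W, W, W); no other remaining equation mentions P.
Bind B := tree(4, n); no other remaining equation mentions B.
Decompose node/3: 1 = X1,  M = tree(4, 4),  n = W.
Bind X1 := 1; no other remaining equation mentions X1. Substituting into the earlier binding gives U := 1.
Bind M := tree(4, 4); no other remaining equation mentions M.
Bind W := n. Substituting into the earlier binding gives P := node(n, n, n).
MGU = { U -> 1, P -> node(n, n, n), B -> tree(4, n), X1 -> 1, M -> tree(4, 4), W -> n }, so P -> node(n, n, n).

node(n, n, n)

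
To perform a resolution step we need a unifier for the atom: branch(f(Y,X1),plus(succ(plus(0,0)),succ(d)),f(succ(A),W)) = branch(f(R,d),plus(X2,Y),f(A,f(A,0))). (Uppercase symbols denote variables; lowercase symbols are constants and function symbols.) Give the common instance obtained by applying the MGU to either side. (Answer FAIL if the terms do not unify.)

Decompose branch/3: f(Y,X1) = f(R,d),  plus(succ(plus(0,0)),succ(d)) = plus(X2,Y),  f(succ(A),W) = f(A,f(A,0)).
Decompose f/2: Y = R,  X1 = d.
Bind Y := R; substituting into the one remaining equation that mentions Y gives: plus(succ(plus(0,0)),succ(d)) = plus(X2,R).
Bind X1 := d; no other remaining equation mentions X1.
Decompose plus/2: succ(plus(0,0)) = X2,  succ(d) = R.
Bind X2 := succ(plus(0,0)); no other remaining equation mentions X2.
Bind R := succ(d); no other remaining equation mentions R. Substituting into the earlier binding gives Y := succ(d).
Decompose f/2: succ(A) = A,  W = f(A,0).
Occurs check fails: A occurs in succ(A); the equation A = succ(A) has no finite solution.

FAIL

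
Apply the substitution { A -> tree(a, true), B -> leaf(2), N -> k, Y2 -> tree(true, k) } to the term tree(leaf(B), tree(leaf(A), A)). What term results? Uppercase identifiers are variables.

Replace each occurrence of A with tree(a, true).
Replace each occurrence of B with leaf(2).
Result: tree(leaf(leaf(2)), tree(leaf(tree(a, true)), tree(a, true))).

tree(leaf(leaf(2)), tree(leaf(tree(a, true)), tree(a, true)))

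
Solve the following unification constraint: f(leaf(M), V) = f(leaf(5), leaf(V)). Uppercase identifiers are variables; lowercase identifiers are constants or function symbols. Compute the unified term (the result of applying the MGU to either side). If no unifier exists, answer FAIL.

Decompose f/2: leaf(M) = leaf(5),  V = leaf(V).
Decompose leaf/1: M = 5.
Bind M := 5; no other remaining equation mentions M.
Occurs check fails: V occurs in leaf(V); the equation V = leaf(V) has no finite solution.

FAIL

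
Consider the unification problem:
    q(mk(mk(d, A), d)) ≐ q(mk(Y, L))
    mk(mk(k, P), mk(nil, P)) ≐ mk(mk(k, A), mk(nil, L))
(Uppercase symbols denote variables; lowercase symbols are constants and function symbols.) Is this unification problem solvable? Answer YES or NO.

Decompose q/1: mk(mk(d, A), d) ≐ mk(Y, L).
Decompose mk/2: mk(d, A) ≐ Y,  d ≐ L.
Bind Y := mk(d, A); no other remaining equation mentions Y.
Bind L := d; substituting into the remaining equation gives: mk(mk(k, P), mk(nil, P)) ≐ mk(mk(k, A), mk(nil, d)).
Decompose mk/2: mk(k, P) ≐ mk(k, A),  mk(nil, P) ≐ mk(nil, d).
Decompose mk/2: k ≐ k,  P ≐ A.
Delete trivial equation k ≐ k.
Bind P := A; substituting into the remaining equation gives: mk(nil, A) ≐ mk(nil, d).
Decompose mk/2: nil ≐ nil,  A ≐ d.
Delete trivial equation nil ≐ nil.
Bind A := d. Substituting into the earlier bindings gives Y := mk(d, d), P := d.
No equations remain and no clash or occurs-check failure arose, so a unifier exists.

YES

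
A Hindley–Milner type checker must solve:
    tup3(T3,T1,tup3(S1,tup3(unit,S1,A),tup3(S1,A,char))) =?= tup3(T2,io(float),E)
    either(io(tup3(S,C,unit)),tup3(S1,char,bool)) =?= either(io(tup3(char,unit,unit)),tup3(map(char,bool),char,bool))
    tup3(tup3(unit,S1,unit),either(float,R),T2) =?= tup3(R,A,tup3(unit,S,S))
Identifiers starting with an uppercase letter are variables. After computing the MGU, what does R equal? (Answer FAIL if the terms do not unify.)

Decompose tup3/3: T3 =?= T2,  T1 =?= io(float),  tup3(S1,tup3(unit,S1,A),tup3(S1,A,char)) =?= E.
Bind T3 := T2; no other remaining equation mentions T3.
Bind T1 := io(float); no other remaining equation mentions T1.
Bind E := tup3(S1,tup3(unit,S1,A),tup3(S1,A,char)); no other remaining equation mentions E.
Decompose either/2: io(tup3(S,C,unit)) =?= io(tup3(char,unit,unit)),  tup3(S1,char,bool) =?= tup3(map(char,bool),char,bool).
Decompose io/1: tup3(S,C,unit) =?= tup3(char,unit,unit).
Decompose tup3/3: S =?= char,  C =?= unit,  unit =?= unit.
Bind S := char; substituting into the one remaining equation that mentions S gives: tup3(tup3(unit,S1,unit),either(float,R),T2) =?= tup3(R,A,tup3(unit,char,char)).
Bind C := unit; no other remaining equation mentions C.
Delete trivial equation unit =?= unit.
Decompose tup3/3: S1 =?= map(char,bool),  char =?= char,  bool =?= bool.
Bind S1 := map(char,bool); substituting into the one remaining equation that mentions S1 gives: tup3(tup3(unit,map(char,bool),unit),either(float,R),T2) =?= tup3(R,A,tup3(unit,char,char)). Substituting into the earlier binding gives E := tup3(map(char,bool),tup3(unit,map(char,bool),A),tup3(map(char,bool),A,char)).
Delete trivial equation char =?= char.
Delete trivial equation bool =?= bool.
Decompose tup3/3: tup3(unit,map(char,bool),unit) =?= R,  either(float,R) =?= A,  T2 =?= tup3(unit,char,char).
Bind R := tup3(unit,map(char,bool),unit); substituting into the one remaining equation that mentions R gives: either(float,tup3(unit,map(char,bool),unit)) =?= A.
Bind A := either(float,tup3(unit,map(char,bool),unit)); no other remaining equation mentions A. Substituting into the earlier binding gives E := tup3(map(char,bool),tup3(unit,map(char,bool),either(float,tup3(unit,map(char,bool),unit))),tup3(map(char,bool),either(float,tup3(unit,map(char,bool),unit)),char)).
Bind T2 := tup3(unit,char,char). Substituting into the earlier binding gives T3 := tup3(unit,char,char).
MGU = { T3 -> tup3(unit,char,char), T1 -> io(float), E -> tup3(map(char,bool),tup3(unit,map(char,bool),either(float,tup3(unit,map(char,bool),unit))),tup3(map(char,bool),either(float,tup3(unit,map(char,bool),unit)),char)), S -> char, C -> unit, S1 -> map(char,bool), R -> tup3(unit,map(char,bool),unit), A -> either(float,tup3(unit,map(char,bool),unit)), T2 -> tup3(unit,char,char) }, so R -> tup3(unit,map(char,bool),unit).

tup3(unit,map(char,bool),unit)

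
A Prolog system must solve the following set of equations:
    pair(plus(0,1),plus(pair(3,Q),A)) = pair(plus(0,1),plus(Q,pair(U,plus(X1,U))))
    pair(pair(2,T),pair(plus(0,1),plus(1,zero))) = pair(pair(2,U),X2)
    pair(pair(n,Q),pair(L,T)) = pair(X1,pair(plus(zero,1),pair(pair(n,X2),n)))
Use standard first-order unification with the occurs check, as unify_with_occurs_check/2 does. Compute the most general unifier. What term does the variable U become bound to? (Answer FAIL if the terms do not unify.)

Decompose pair/2: plus(0,1) = plus(0,1),  plus(pair(3,Q),A) = plus(Q,pair(U,plus(X1,U))).
Delete trivial equation plus(0,1) = plus(0,1).
Decompose plus/2: pair(3,Q) = Q,  A = pair(U,plus(X1,U)).
Occurs check fails: Q occurs in pair(3,Q); the equation Q = pair(3,Q) has no finite solution.

FAIL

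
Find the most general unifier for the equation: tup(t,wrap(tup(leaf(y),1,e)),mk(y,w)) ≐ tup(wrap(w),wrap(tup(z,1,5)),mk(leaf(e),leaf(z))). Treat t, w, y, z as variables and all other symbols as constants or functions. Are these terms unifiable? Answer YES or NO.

Decompose tup/3: t ≐ wrap(w),  wrap(tup(leaf(y),1,e)) ≐ wrap(tup(z,1,5)),  mk(y,w) ≐ mk(leaf(e),leaf(z)).
Bind t := wrap(w); no other remaining equation mentions t.
Decompose wrap/1: tup(leaf(y),1,e) ≐ tup(z,1,5).
Decompose tup/3: leaf(y) ≐ z,  1 ≐ 1,  e ≐ 5.
Bind z := leaf(y); substituting into the one remaining equation that mentions z gives: mk(y,w) ≐ mk(leaf(e),leaf(leaf(y))).
Delete trivial equation 1 ≐ 1.
Clash: constants e and 5 differ; no unifier exists.

NO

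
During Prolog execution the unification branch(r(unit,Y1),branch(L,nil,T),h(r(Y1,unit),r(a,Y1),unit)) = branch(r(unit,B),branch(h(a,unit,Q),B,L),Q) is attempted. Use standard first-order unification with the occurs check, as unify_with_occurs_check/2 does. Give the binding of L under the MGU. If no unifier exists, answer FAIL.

h(a,unit,h(r(nil,unit),r(a,nil),unit))

Decompose branch/3: r(unit,Y1) = r(unit,B),  branch(L,nil,T) = branch(h(a,unit,Q),B,L),  h(r(Y1,unit),r(a,Y1),unit) = Q.
Decompose r/2: unit = unit,  Y1 = B.
Delete trivial equation unit = unit.
Bind Y1 := B; substituting into the one remaining equation that mentions Y1 gives: h(r(B,unit),r(a,B),unit) = Q.
Decompose branch/3: L = h(a,unit,Q),  nil = B,  T = L.
Bind L := h(a,unit,Q); substituting into the one remaining equation that mentions L gives: T = h(a,unit,Q).
Bind B := nil; substituting into the one remaining equation that mentions B gives: h(r(nil,unit),r(a,nil),unit) = Q. Substituting into the earlier binding gives Y1 := nil.
Bind T := h(a,unit,Q); no other remaining equation mentions T.
Bind Q := h(r(nil,unit),r(a,nil),unit). Substituting into the earlier bindings gives L := h(a,unit,h(r(nil,unit),r(a,nil),unit)), T := h(a,unit,h(r(nil,unit),r(a,nil),unit)).
MGU = { Y1 = nil, L = h(a,unit,h(r(nil,unit),r(a,nil),unit)), B = nil, T = h(a,unit,h(r(nil,unit),r(a,nil),unit)), Q = h(r(nil,unit),r(a,nil),unit) }, so L = h(a,unit,h(r(nil,unit),r(a,nil),unit)).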